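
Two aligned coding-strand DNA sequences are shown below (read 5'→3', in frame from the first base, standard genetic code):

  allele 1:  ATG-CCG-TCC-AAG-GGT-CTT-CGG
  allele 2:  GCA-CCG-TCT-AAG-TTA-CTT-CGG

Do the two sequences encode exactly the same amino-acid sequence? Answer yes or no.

Codon 1: ATG Met / GCA Ala — nonsynonymous.
Codon 2: CCG Pro / CCG Pro — identical.
Codon 3: TCC Ser / TCT Ser — synonymous.
Codon 4: AAG Lys / AAG Lys — identical.
Codon 5: GGT Gly / TTA Leu — nonsynonymous.
Codon 6: CTT Leu / CTT Leu — identical.
Codon 7: CGG Arg / CGG Arg — identical.
Nonsynonymous differences: 2 → different protein.

no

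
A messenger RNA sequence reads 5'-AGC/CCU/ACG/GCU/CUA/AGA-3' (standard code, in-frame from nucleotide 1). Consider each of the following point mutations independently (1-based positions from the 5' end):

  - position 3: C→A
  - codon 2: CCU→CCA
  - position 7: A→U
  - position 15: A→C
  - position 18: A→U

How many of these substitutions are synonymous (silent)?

Codon 1: AGC (Ser) → AGA (Arg) — missense.
Codon 2: CCU (Pro) → CCA (Pro) — synonymous.
Codon 3: ACG (Thr) → UCG (Ser) — missense.
Codon 5: CUA (Leu) → CUC (Leu) — synonymous.
Codon 6: AGA (Arg) → AGU (Ser) — missense.
Synonymous: 2 of 5.

2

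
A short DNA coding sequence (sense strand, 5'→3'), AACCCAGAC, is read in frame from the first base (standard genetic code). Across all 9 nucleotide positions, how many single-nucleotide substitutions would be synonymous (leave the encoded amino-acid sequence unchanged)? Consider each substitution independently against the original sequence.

5

Codon 1 (AAC, Asn): 1 synonymous substitution.
Codon 2 (CCA, Pro): 3 synonymous substitutions.
Codon 3 (GAC, Asp): 1 synonymous substitution.
Total: 1 + 3 + 1 = 5.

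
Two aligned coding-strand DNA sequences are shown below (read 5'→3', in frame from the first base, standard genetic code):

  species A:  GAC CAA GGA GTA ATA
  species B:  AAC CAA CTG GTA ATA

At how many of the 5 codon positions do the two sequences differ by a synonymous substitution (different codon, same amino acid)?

0

Codon 1: GAC Asp / AAC Asn — nonsynonymous.
Codon 2: CAA Gln / CAA Gln — identical.
Codon 3: GGA Gly / CTG Leu — nonsynonymous.
Codon 4: GTA Val / GTA Val — identical.
Codon 5: ATA Ile / ATA Ile — identical.
Synonymous differences: 0.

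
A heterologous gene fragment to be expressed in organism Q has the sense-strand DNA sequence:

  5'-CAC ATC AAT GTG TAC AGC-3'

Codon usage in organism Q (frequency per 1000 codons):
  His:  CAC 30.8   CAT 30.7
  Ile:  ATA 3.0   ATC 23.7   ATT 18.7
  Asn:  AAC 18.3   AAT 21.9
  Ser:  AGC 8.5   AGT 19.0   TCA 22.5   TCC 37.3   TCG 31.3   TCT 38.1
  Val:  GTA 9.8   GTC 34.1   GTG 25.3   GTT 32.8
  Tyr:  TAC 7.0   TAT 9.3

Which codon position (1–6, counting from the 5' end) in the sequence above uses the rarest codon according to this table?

Codon 1 CAC (His): 30.8 per 1000.
Codon 2 ATC (Ile): 23.7 per 1000.
Codon 3 AAT (Asn): 21.9 per 1000.
Codon 4 GTG (Val): 25.3 per 1000.
Codon 5 TAC (Tyr): 7.0 per 1000.
Codon 6 AGC (Ser): 8.5 per 1000.
Lowest frequency is 7.0 at codon 5.

5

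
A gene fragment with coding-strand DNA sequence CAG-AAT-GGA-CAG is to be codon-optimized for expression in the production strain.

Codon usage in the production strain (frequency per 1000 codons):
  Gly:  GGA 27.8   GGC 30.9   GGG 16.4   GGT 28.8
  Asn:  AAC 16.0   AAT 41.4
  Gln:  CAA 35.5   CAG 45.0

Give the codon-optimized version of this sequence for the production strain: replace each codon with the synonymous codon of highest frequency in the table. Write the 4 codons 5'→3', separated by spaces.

Codon 1 (Gln): best is CAG at 45.0.
Codon 2 (Asn): best is AAT at 41.4.
Codon 3 (Gly): best is GGC at 30.9.
Codon 4 (Gln): best is CAG at 45.0.

CAG AAT GGC CAG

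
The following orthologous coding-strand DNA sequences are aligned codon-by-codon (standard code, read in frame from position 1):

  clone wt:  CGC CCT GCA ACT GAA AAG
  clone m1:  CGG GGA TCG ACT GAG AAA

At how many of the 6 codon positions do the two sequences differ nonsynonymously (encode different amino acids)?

2

Codon 1: CGC Arg / CGG Arg — synonymous.
Codon 2: CCT Pro / GGA Gly — nonsynonymous.
Codon 3: GCA Ala / TCG Ser — nonsynonymous.
Codon 4: ACT Thr / ACT Thr — identical.
Codon 5: GAA Glu / GAG Glu — synonymous.
Codon 6: AAG Lys / AAA Lys — synonymous.
Nonsynonymous differences: 2.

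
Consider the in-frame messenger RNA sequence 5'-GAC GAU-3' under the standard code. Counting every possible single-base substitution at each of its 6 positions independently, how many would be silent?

2

Codon 1 (GAC, Asp): 1 synonymous substitution.
Codon 2 (GAU, Asp): 1 synonymous substitution.
Total: 1 + 1 = 2.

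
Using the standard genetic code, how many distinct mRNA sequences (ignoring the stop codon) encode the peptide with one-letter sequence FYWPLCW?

Phe: 2 codons.
Tyr: 2 codons.
Trp: 1 codon.
Pro: 4 codons.
Leu: 6 codons.
Cys: 2 codons.
Trp: 1 codon.
2 × 2 × 1 × 4 × 6 × 2 × 1 = 192.

192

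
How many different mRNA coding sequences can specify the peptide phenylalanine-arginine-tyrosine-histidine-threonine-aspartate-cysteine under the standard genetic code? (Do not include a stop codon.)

768

Phe: 2 codons.
Arg: 6 codons.
Tyr: 2 codons.
His: 2 codons.
Thr: 4 codons.
Asp: 2 codons.
Cys: 2 codons.
2 × 6 × 2 × 2 × 4 × 2 × 2 = 768.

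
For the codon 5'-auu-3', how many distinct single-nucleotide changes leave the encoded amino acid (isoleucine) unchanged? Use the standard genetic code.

Position 1: none → 0 synonymous.
Position 2: none → 0 synonymous.
Position 3: AUC, AUA → 2 synonymous.
Total: 0 + 0 + 2 = 2.

2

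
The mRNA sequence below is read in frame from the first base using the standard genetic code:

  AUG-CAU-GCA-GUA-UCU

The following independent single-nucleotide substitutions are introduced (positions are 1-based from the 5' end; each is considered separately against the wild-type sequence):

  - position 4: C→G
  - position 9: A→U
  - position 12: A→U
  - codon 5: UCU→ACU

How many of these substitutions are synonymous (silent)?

2

Codon 2: CAU (His) → GAU (Asp) — missense.
Codon 3: GCA (Ala) → GCU (Ala) — synonymous.
Codon 4: GUA (Val) → GUU (Val) — synonymous.
Codon 5: UCU (Ser) → ACU (Thr) — missense.
Synonymous: 2 of 4.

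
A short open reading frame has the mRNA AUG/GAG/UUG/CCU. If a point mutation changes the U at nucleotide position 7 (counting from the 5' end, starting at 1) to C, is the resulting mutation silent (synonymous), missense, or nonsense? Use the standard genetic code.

Position 7 falls in codon 3: UUG → Leu.
After the substitution the codon is CUG → Leu.
Both encode Leu, so the change is synonymous.

silent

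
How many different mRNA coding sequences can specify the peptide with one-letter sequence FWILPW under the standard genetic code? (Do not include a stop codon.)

Phe: 2 codons.
Trp: 1 codon.
Ile: 3 codons.
Leu: 6 codons.
Pro: 4 codons.
Trp: 1 codon.
2 × 1 × 3 × 6 × 4 × 1 = 144.

144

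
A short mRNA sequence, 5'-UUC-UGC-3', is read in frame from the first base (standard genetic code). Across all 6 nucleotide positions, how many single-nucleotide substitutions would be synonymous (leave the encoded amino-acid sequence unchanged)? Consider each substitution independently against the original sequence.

Codon 1 (UUC, Phe): 1 synonymous substitution.
Codon 2 (UGC, Cys): 1 synonymous substitution.
Total: 1 + 1 = 2.

2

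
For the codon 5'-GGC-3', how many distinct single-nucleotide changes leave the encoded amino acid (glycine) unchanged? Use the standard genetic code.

3

Position 1: none → 0 synonymous.
Position 2: none → 0 synonymous.
Position 3: GGU, GGA, GGG → 3 synonymous.
Total: 0 + 0 + 3 = 3.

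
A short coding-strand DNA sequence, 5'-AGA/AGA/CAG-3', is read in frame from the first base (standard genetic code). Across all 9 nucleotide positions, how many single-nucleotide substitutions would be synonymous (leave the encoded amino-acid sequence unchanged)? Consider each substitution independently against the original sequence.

5

Codon 1 (AGA, Arg): 2 synonymous substitutions.
Codon 2 (AGA, Arg): 2 synonymous substitutions.
Codon 3 (CAG, Gln): 1 synonymous substitution.
Total: 2 + 2 + 1 = 5.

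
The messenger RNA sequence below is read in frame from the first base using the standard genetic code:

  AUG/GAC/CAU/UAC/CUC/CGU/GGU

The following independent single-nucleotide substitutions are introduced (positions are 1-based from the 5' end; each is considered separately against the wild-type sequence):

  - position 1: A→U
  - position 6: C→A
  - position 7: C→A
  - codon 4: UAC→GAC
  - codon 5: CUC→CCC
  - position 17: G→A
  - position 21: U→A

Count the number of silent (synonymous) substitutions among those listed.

Codon 1: AUG (Met) → UUG (Leu) — missense.
Codon 2: GAC (Asp) → GAA (Glu) — missense.
Codon 3: CAU (His) → AAU (Asn) — missense.
Codon 4: UAC (Tyr) → GAC (Asp) — missense.
Codon 5: CUC (Leu) → CCC (Pro) — missense.
Codon 6: CGU (Arg) → CAU (His) — missense.
Codon 7: GGU (Gly) → GGA (Gly) — synonymous.
Synonymous: 1 of 7.

1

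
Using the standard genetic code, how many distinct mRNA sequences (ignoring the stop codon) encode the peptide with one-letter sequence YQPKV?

128

Tyr: 2 codons.
Gln: 2 codons.
Pro: 4 codons.
Lys: 2 codons.
Val: 4 codons.
2 × 2 × 4 × 2 × 4 = 128.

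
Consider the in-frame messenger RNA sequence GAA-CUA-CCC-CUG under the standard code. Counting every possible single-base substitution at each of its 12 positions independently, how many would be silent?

12

Codon 1 (GAA, Glu): 1 synonymous substitution.
Codon 2 (CUA, Leu): 4 synonymous substitutions.
Codon 3 (CCC, Pro): 3 synonymous substitutions.
Codon 4 (CUG, Leu): 4 synonymous substitutions.
Total: 1 + 4 + 3 + 4 = 12.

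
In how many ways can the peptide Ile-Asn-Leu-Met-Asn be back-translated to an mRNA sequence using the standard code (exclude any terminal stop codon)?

Ile: 3 codons.
Asn: 2 codons.
Leu: 6 codons.
Met: 1 codon.
Asn: 2 codons.
3 × 2 × 6 × 1 × 2 = 72.

72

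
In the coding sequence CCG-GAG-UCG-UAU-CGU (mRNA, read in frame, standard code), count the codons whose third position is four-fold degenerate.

Codon 1 CCG (Pro): third position 4-fold.
Codon 2 GAG (Glu): third position 2-fold.
Codon 3 UCG (Ser): third position 4-fold.
Codon 4 UAU (Tyr): third position 2-fold.
Codon 5 CGU (Arg): third position 4-fold.
Four-fold degenerate third positions: 3.

3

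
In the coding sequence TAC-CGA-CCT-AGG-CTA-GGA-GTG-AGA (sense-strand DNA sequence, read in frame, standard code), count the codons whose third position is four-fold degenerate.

Codon 1 TAC (Tyr): third position 2-fold.
Codon 2 CGA (Arg): third position 4-fold.
Codon 3 CCT (Pro): third position 4-fold.
Codon 4 AGG (Arg): third position 2-fold.
Codon 5 CTA (Leu): third position 4-fold.
Codon 6 GGA (Gly): third position 4-fold.
Codon 7 GTG (Val): third position 4-fold.
Codon 8 AGA (Arg): third position 2-fold.
Four-fold degenerate third positions: 5.

5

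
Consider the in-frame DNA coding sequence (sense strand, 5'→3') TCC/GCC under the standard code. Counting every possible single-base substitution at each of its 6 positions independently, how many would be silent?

Codon 1 (TCC, Ser): 3 synonymous substitutions.
Codon 2 (GCC, Ala): 3 synonymous substitutions.
Total: 3 + 3 = 6.

6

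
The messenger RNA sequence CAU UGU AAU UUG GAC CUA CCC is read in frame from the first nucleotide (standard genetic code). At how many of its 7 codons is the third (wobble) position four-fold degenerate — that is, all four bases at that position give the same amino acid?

2

Codon 1 CAU (His): third position 2-fold.
Codon 2 UGU (Cys): third position 2-fold.
Codon 3 AAU (Asn): third position 2-fold.
Codon 4 UUG (Leu): third position 2-fold.
Codon 5 GAC (Asp): third position 2-fold.
Codon 6 CUA (Leu): third position 4-fold.
Codon 7 CCC (Pro): third position 4-fold.
Four-fold degenerate third positions: 2.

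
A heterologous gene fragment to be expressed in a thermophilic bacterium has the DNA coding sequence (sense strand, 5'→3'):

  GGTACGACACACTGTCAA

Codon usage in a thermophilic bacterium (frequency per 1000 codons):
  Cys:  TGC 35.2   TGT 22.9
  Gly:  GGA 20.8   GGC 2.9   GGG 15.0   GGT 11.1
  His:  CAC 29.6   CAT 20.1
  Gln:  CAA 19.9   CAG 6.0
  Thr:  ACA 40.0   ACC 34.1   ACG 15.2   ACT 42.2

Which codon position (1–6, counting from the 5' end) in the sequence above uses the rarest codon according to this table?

1

Codon 1 GGT (Gly): 11.1 per 1000.
Codon 2 ACG (Thr): 15.2 per 1000.
Codon 3 ACA (Thr): 40.0 per 1000.
Codon 4 CAC (His): 29.6 per 1000.
Codon 5 TGT (Cys): 22.9 per 1000.
Codon 6 CAA (Gln): 19.9 per 1000.
Lowest frequency is 11.1 at codon 1.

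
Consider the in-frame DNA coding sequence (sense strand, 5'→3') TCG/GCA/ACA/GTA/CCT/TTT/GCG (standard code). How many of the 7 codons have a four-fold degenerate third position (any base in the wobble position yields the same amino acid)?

6

Codon 1 TCG (Ser): third position 4-fold.
Codon 2 GCA (Ala): third position 4-fold.
Codon 3 ACA (Thr): third position 4-fold.
Codon 4 GTA (Val): third position 4-fold.
Codon 5 CCT (Pro): third position 4-fold.
Codon 6 TTT (Phe): third position 2-fold.
Codon 7 GCG (Ala): third position 4-fold.
Four-fold degenerate third positions: 6.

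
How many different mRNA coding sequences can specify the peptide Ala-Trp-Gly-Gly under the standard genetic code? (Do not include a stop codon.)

Ala: 4 codons.
Trp: 1 codon.
Gly: 4 codons.
Gly: 4 codons.
4 × 1 × 4 × 4 = 64.

64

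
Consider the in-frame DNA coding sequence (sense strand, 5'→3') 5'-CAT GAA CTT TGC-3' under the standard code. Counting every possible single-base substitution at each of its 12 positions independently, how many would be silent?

6

Codon 1 (CAT, His): 1 synonymous substitution.
Codon 2 (GAA, Glu): 1 synonymous substitution.
Codon 3 (CTT, Leu): 3 synonymous substitutions.
Codon 4 (TGC, Cys): 1 synonymous substitution.
Total: 1 + 1 + 3 + 1 = 6.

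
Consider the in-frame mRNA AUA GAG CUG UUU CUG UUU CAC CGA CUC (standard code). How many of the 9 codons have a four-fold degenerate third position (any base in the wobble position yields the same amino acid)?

Codon 1 AUA (Ile): third position 3-fold.
Codon 2 GAG (Glu): third position 2-fold.
Codon 3 CUG (Leu): third position 4-fold.
Codon 4 UUU (Phe): third position 2-fold.
Codon 5 CUG (Leu): third position 4-fold.
Codon 6 UUU (Phe): third position 2-fold.
Codon 7 CAC (His): third position 2-fold.
Codon 8 CGA (Arg): third position 4-fold.
Codon 9 CUC (Leu): third position 4-fold.
Four-fold degenerate third positions: 4.

4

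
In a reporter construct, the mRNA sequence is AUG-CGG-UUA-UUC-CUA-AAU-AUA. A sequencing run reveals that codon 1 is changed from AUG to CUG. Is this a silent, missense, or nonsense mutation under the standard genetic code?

Position 1 falls in codon 1: AUG → Met.
After the substitution the codon is CUG → Leu.
Met ≠ Leu, so this is a missense mutation.

missense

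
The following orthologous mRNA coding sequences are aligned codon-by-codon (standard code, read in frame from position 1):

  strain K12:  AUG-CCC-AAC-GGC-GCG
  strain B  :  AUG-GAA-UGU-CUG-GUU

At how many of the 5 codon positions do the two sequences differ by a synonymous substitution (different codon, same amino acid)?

0

Codon 1: AUG Met / AUG Met — identical.
Codon 2: CCC Pro / GAA Glu — nonsynonymous.
Codon 3: AAC Asn / UGU Cys — nonsynonymous.
Codon 4: GGC Gly / CUG Leu — nonsynonymous.
Codon 5: GCG Ala / GUU Val — nonsynonymous.
Synonymous differences: 0.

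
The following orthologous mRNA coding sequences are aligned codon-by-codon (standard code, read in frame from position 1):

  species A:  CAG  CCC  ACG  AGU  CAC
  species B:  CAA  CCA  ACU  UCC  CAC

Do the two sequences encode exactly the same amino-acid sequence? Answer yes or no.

Codon 1: CAG Gln / CAA Gln — synonymous.
Codon 2: CCC Pro / CCA Pro — synonymous.
Codon 3: ACG Thr / ACU Thr — synonymous.
Codon 4: AGU Ser / UCC Ser — synonymous.
Codon 5: CAC His / CAC His — identical.
Nonsynonymous differences: 0 → same protein.

yes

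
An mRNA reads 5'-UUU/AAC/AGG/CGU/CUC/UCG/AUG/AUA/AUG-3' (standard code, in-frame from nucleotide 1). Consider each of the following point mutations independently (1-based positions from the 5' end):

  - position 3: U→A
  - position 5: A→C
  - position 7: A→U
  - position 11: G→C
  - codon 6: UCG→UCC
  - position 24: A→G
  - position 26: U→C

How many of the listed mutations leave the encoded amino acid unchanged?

1

Codon 1: UUU (Phe) → UUA (Leu) — missense.
Codon 2: AAC (Asn) → ACC (Thr) — missense.
Codon 3: AGG (Arg) → UGG (Trp) — missense.
Codon 4: CGU (Arg) → CCU (Pro) — missense.
Codon 6: UCG (Ser) → UCC (Ser) — synonymous.
Codon 8: AUA (Ile) → AUG (Met) — missense.
Codon 9: AUG (Met) → ACG (Thr) — missense.
Synonymous: 1 of 7.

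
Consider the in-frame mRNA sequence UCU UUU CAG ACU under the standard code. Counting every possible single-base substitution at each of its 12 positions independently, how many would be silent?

Codon 1 (UCU, Ser): 3 synonymous substitutions.
Codon 2 (UUU, Phe): 1 synonymous substitution.
Codon 3 (CAG, Gln): 1 synonymous substitution.
Codon 4 (ACU, Thr): 3 synonymous substitutions.
Total: 3 + 1 + 1 + 3 = 8.

8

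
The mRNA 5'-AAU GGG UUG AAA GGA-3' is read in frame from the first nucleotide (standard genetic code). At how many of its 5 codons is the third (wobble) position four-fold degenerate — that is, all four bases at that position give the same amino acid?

2

Codon 1 AAU (Asn): third position 2-fold.
Codon 2 GGG (Gly): third position 4-fold.
Codon 3 UUG (Leu): third position 2-fold.
Codon 4 AAA (Lys): third position 2-fold.
Codon 5 GGA (Gly): third position 4-fold.
Four-fold degenerate third positions: 2.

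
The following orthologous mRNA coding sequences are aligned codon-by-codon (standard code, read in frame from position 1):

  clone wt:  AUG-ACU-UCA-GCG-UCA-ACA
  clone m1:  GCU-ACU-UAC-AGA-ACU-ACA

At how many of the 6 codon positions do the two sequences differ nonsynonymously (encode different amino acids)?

4

Codon 1: AUG Met / GCU Ala — nonsynonymous.
Codon 2: ACU Thr / ACU Thr — identical.
Codon 3: UCA Ser / UAC Tyr — nonsynonymous.
Codon 4: GCG Ala / AGA Arg — nonsynonymous.
Codon 5: UCA Ser / ACU Thr — nonsynonymous.
Codon 6: ACA Thr / ACA Thr — identical.
Nonsynonymous differences: 4.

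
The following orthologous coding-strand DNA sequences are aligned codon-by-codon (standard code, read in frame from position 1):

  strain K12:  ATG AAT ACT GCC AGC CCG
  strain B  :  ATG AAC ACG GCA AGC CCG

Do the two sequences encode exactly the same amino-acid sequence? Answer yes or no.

yes

Codon 1: ATG Met / ATG Met — identical.
Codon 2: AAT Asn / AAC Asn — synonymous.
Codon 3: ACT Thr / ACG Thr — synonymous.
Codon 4: GCC Ala / GCA Ala — synonymous.
Codon 5: AGC Ser / AGC Ser — identical.
Codon 6: CCG Pro / CCG Pro — identical.
Nonsynonymous differences: 0 → same protein.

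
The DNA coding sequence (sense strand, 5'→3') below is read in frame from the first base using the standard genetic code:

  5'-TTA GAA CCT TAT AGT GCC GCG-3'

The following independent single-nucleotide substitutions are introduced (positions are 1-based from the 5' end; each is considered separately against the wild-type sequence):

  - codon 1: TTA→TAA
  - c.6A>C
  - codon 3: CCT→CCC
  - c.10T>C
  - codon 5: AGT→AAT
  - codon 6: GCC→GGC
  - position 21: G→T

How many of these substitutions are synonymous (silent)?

2

Codon 1: TTA (Leu) → TAA (Stop) — nonsense.
Codon 2: GAA (Glu) → GAC (Asp) — missense.
Codon 3: CCT (Pro) → CCC (Pro) — synonymous.
Codon 4: TAT (Tyr) → CAT (His) — missense.
Codon 5: AGT (Ser) → AAT (Asn) — missense.
Codon 6: GCC (Ala) → GGC (Gly) — missense.
Codon 7: GCG (Ala) → GCT (Ala) — synonymous.
Synonymous: 2 of 7.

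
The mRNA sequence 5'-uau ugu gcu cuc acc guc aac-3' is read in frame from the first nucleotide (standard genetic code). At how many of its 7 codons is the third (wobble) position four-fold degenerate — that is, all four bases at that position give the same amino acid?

Codon 1 UAU (Tyr): third position 2-fold.
Codon 2 UGU (Cys): third position 2-fold.
Codon 3 GCU (Ala): third position 4-fold.
Codon 4 CUC (Leu): third position 4-fold.
Codon 5 ACC (Thr): third position 4-fold.
Codon 6 GUC (Val): third position 4-fold.
Codon 7 AAC (Asn): third position 2-fold.
Four-fold degenerate third positions: 4.

4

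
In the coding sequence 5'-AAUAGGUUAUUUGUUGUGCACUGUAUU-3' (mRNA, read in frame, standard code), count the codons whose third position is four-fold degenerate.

2

Codon 1 AAU (Asn): third position 2-fold.
Codon 2 AGG (Arg): third position 2-fold.
Codon 3 UUA (Leu): third position 2-fold.
Codon 4 UUU (Phe): third position 2-fold.
Codon 5 GUU (Val): third position 4-fold.
Codon 6 GUG (Val): third position 4-fold.
Codon 7 CAC (His): third position 2-fold.
Codon 8 UGU (Cys): third position 2-fold.
Codon 9 AUU (Ile): third position 3-fold.
Four-fold degenerate third positions: 2.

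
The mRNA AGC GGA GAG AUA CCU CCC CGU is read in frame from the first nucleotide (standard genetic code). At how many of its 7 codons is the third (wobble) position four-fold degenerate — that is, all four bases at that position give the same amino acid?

4

Codon 1 AGC (Ser): third position 2-fold.
Codon 2 GGA (Gly): third position 4-fold.
Codon 3 GAG (Glu): third position 2-fold.
Codon 4 AUA (Ile): third position 3-fold.
Codon 5 CCU (Pro): third position 4-fold.
Codon 6 CCC (Pro): third position 4-fold.
Codon 7 CGU (Arg): third position 4-fold.
Four-fold degenerate third positions: 4.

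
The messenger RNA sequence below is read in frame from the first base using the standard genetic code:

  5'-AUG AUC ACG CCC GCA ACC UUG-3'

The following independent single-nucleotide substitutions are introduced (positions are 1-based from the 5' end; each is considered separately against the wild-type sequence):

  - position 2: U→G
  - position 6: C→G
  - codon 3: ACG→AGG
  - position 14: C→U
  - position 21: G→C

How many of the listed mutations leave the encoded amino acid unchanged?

Codon 1: AUG (Met) → AGG (Arg) — missense.
Codon 2: AUC (Ile) → AUG (Met) — missense.
Codon 3: ACG (Thr) → AGG (Arg) — missense.
Codon 5: GCA (Ala) → GUA (Val) — missense.
Codon 7: UUG (Leu) → UUC (Phe) — missense.
Synonymous: 0 of 5.

0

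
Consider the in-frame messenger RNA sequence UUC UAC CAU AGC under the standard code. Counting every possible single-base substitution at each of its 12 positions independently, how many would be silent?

4

Codon 1 (UUC, Phe): 1 synonymous substitution.
Codon 2 (UAC, Tyr): 1 synonymous substitution.
Codon 3 (CAU, His): 1 synonymous substitution.
Codon 4 (AGC, Ser): 1 synonymous substitution.
Total: 1 + 1 + 1 + 1 = 4.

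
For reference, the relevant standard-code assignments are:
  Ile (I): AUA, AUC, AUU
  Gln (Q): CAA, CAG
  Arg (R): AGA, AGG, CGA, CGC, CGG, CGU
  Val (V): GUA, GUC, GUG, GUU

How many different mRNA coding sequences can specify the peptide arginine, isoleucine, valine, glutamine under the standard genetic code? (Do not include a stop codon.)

144

Arg: 6 codons.
Ile: 3 codons.
Val: 4 codons.
Gln: 2 codons.
6 × 3 × 4 × 2 = 144.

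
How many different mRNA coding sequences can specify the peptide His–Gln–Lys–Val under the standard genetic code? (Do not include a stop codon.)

32

His: 2 codons.
Gln: 2 codons.
Lys: 2 codons.
Val: 4 codons.
2 × 2 × 2 × 4 = 32.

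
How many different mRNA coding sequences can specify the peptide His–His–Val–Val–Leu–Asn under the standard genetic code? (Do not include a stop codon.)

768

His: 2 codons.
His: 2 codons.
Val: 4 codons.
Val: 4 codons.
Leu: 6 codons.
Asn: 2 codons.
2 × 2 × 4 × 4 × 6 × 2 = 768.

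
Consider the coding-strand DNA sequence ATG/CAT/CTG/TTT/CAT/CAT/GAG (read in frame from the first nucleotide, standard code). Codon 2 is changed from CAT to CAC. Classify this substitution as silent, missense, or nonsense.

silent

Position 6 falls in codon 2: CAT → His.
After the substitution the codon is CAC → His.
Both encode His, so the change is synonymous.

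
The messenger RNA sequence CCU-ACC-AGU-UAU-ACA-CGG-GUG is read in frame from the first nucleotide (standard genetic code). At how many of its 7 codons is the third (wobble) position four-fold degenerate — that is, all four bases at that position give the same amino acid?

5

Codon 1 CCU (Pro): third position 4-fold.
Codon 2 ACC (Thr): third position 4-fold.
Codon 3 AGU (Ser): third position 2-fold.
Codon 4 UAU (Tyr): third position 2-fold.
Codon 5 ACA (Thr): third position 4-fold.
Codon 6 CGG (Arg): third position 4-fold.
Codon 7 GUG (Val): third position 4-fold.
Four-fold degenerate third positions: 5.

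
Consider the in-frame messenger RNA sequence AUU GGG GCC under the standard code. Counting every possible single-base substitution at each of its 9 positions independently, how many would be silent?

Codon 1 (AUU, Ile): 2 synonymous substitutions.
Codon 2 (GGG, Gly): 3 synonymous substitutions.
Codon 3 (GCC, Ala): 3 synonymous substitutions.
Total: 2 + 3 + 3 = 8.

8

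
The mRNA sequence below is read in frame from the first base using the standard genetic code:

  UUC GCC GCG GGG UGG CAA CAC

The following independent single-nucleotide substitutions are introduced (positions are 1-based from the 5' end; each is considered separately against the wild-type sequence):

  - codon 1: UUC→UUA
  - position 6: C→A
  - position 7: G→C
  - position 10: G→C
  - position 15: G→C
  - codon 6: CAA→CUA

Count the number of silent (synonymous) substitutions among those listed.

1

Codon 1: UUC (Phe) → UUA (Leu) — missense.
Codon 2: GCC (Ala) → GCA (Ala) — synonymous.
Codon 3: GCG (Ala) → CCG (Pro) — missense.
Codon 4: GGG (Gly) → CGG (Arg) — missense.
Codon 5: UGG (Trp) → UGC (Cys) — missense.
Codon 6: CAA (Gln) → CUA (Leu) — missense.
Synonymous: 1 of 6.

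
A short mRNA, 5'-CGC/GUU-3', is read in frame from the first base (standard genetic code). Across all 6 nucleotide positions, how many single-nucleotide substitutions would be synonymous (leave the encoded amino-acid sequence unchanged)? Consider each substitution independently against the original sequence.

Codon 1 (CGC, Arg): 3 synonymous substitutions.
Codon 2 (GUU, Val): 3 synonymous substitutions.
Total: 3 + 3 = 6.

6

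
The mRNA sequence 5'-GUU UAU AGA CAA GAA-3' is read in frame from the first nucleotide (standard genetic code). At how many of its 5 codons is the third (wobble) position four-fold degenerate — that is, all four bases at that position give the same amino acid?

Codon 1 GUU (Val): third position 4-fold.
Codon 2 UAU (Tyr): third position 2-fold.
Codon 3 AGA (Arg): third position 2-fold.
Codon 4 CAA (Gln): third position 2-fold.
Codon 5 GAA (Glu): third position 2-fold.
Four-fold degenerate third positions: 1.

1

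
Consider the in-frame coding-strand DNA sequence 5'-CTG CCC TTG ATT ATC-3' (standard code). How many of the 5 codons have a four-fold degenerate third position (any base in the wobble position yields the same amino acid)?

2

Codon 1 CTG (Leu): third position 4-fold.
Codon 2 CCC (Pro): third position 4-fold.
Codon 3 TTG (Leu): third position 2-fold.
Codon 4 ATT (Ile): third position 3-fold.
Codon 5 ATC (Ile): third position 3-fold.
Four-fold degenerate third positions: 2.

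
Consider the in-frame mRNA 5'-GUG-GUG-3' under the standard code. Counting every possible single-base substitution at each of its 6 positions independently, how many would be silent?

Codon 1 (GUG, Val): 3 synonymous substitutions.
Codon 2 (GUG, Val): 3 synonymous substitutions.
Total: 3 + 3 = 6.

6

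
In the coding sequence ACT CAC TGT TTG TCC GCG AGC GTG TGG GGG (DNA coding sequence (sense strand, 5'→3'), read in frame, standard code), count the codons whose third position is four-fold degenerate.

Codon 1 ACT (Thr): third position 4-fold.
Codon 2 CAC (His): third position 2-fold.
Codon 3 TGT (Cys): third position 2-fold.
Codon 4 TTG (Leu): third position 2-fold.
Codon 5 TCC (Ser): third position 4-fold.
Codon 6 GCG (Ala): third position 4-fold.
Codon 7 AGC (Ser): third position 2-fold.
Codon 8 GTG (Val): third position 4-fold.
Codon 9 TGG (Trp): third position 1-fold.
Codon 10 GGG (Gly): third position 4-fold.
Four-fold degenerate third positions: 5.

5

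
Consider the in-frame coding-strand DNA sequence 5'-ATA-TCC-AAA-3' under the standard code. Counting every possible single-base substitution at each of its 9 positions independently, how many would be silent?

Codon 1 (ATA, Ile): 2 synonymous substitutions.
Codon 2 (TCC, Ser): 3 synonymous substitutions.
Codon 3 (AAA, Lys): 1 synonymous substitution.
Total: 2 + 3 + 1 = 6.

6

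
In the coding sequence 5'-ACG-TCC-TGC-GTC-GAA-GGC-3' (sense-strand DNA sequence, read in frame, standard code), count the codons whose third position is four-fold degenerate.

Codon 1 ACG (Thr): third position 4-fold.
Codon 2 TCC (Ser): third position 4-fold.
Codon 3 TGC (Cys): third position 2-fold.
Codon 4 GTC (Val): third position 4-fold.
Codon 5 GAA (Glu): third position 2-fold.
Codon 6 GGC (Gly): third position 4-fold.
Four-fold degenerate third positions: 4.

4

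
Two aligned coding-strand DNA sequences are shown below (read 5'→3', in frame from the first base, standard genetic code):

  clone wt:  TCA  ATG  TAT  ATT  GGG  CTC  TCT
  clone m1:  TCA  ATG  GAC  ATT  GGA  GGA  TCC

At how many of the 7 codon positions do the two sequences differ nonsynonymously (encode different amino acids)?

Codon 1: TCA Ser / TCA Ser — identical.
Codon 2: ATG Met / ATG Met — identical.
Codon 3: TAT Tyr / GAC Asp — nonsynonymous.
Codon 4: ATT Ile / ATT Ile — identical.
Codon 5: GGG Gly / GGA Gly — synonymous.
Codon 6: CTC Leu / GGA Gly — nonsynonymous.
Codon 7: TCT Ser / TCC Ser — synonymous.
Nonsynonymous differences: 2.

2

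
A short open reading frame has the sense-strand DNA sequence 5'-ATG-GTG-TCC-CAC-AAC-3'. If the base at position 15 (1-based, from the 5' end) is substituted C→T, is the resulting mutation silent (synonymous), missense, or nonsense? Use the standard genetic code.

silent

Position 15 falls in codon 5: AAC → Asn.
After the substitution the codon is AAT → Asn.
Both encode Asn, so the change is synonymous.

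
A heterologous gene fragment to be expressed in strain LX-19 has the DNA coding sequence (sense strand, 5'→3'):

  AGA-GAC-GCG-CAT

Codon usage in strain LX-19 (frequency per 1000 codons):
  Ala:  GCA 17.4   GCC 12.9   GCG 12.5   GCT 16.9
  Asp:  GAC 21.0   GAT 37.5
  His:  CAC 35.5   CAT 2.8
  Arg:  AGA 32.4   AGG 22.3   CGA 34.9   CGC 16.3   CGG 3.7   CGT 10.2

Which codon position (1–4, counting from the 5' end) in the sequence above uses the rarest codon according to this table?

Codon 1 AGA (Arg): 32.4 per 1000.
Codon 2 GAC (Asp): 21.0 per 1000.
Codon 3 GCG (Ala): 12.5 per 1000.
Codon 4 CAT (His): 2.8 per 1000.
Lowest frequency is 2.8 at codon 4.

4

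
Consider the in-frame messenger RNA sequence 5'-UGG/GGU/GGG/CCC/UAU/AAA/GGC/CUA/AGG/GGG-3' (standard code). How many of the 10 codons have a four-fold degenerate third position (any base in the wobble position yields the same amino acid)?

6

Codon 1 UGG (Trp): third position 1-fold.
Codon 2 GGU (Gly): third position 4-fold.
Codon 3 GGG (Gly): third position 4-fold.
Codon 4 CCC (Pro): third position 4-fold.
Codon 5 UAU (Tyr): third position 2-fold.
Codon 6 AAA (Lys): third position 2-fold.
Codon 7 GGC (Gly): third position 4-fold.
Codon 8 CUA (Leu): third position 4-fold.
Codon 9 AGG (Arg): third position 2-fold.
Codon 10 GGG (Gly): third position 4-fold.
Four-fold degenerate third positions: 6.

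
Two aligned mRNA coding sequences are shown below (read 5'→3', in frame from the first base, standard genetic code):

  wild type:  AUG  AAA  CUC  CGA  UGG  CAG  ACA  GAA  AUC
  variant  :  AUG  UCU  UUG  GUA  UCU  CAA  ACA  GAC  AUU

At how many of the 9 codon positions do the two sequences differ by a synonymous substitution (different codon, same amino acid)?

3

Codon 1: AUG Met / AUG Met — identical.
Codon 2: AAA Lys / UCU Ser — nonsynonymous.
Codon 3: CUC Leu / UUG Leu — synonymous.
Codon 4: CGA Arg / GUA Val — nonsynonymous.
Codon 5: UGG Trp / UCU Ser — nonsynonymous.
Codon 6: CAG Gln / CAA Gln — synonymous.
Codon 7: ACA Thr / ACA Thr — identical.
Codon 8: GAA Glu / GAC Asp — nonsynonymous.
Codon 9: AUC Ile / AUU Ile — synonymous.
Synonymous differences: 3.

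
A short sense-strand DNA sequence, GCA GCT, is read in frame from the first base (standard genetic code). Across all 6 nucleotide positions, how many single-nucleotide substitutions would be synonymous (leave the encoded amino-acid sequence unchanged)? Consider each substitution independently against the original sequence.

6

Codon 1 (GCA, Ala): 3 synonymous substitutions.
Codon 2 (GCT, Ala): 3 synonymous substitutions.
Total: 3 + 3 = 6.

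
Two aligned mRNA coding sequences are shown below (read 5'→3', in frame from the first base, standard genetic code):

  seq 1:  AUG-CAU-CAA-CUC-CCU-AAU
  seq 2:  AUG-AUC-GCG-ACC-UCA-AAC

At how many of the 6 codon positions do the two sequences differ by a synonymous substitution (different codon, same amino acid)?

1

Codon 1: AUG Met / AUG Met — identical.
Codon 2: CAU His / AUC Ile — nonsynonymous.
Codon 3: CAA Gln / GCG Ala — nonsynonymous.
Codon 4: CUC Leu / ACC Thr — nonsynonymous.
Codon 5: CCU Pro / UCA Ser — nonsynonymous.
Codon 6: AAU Asn / AAC Asn — synonymous.
Synonymous differences: 1.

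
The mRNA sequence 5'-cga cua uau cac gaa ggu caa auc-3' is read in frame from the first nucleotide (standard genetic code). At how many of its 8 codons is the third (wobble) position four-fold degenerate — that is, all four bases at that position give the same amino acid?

Codon 1 CGA (Arg): third position 4-fold.
Codon 2 CUA (Leu): third position 4-fold.
Codon 3 UAU (Tyr): third position 2-fold.
Codon 4 CAC (His): third position 2-fold.
Codon 5 GAA (Glu): third position 2-fold.
Codon 6 GGU (Gly): third position 4-fold.
Codon 7 CAA (Gln): third position 2-fold.
Codon 8 AUC (Ile): third position 3-fold.
Four-fold degenerate third positions: 3.

3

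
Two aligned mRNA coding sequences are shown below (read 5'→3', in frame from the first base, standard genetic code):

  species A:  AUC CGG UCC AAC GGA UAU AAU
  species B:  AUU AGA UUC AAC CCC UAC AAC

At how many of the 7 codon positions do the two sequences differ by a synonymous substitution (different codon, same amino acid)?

Codon 1: AUC Ile / AUU Ile — synonymous.
Codon 2: CGG Arg / AGA Arg — synonymous.
Codon 3: UCC Ser / UUC Phe — nonsynonymous.
Codon 4: AAC Asn / AAC Asn — identical.
Codon 5: GGA Gly / CCC Pro — nonsynonymous.
Codon 6: UAU Tyr / UAC Tyr — synonymous.
Codon 7: AAU Asn / AAC Asn — synonymous.
Synonymous differences: 4.

4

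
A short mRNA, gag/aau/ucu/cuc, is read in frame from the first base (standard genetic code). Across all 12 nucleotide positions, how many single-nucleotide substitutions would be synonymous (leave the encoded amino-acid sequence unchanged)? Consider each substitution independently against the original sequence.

8

Codon 1 (GAG, Glu): 1 synonymous substitution.
Codon 2 (AAU, Asn): 1 synonymous substitution.
Codon 3 (UCU, Ser): 3 synonymous substitutions.
Codon 4 (CUC, Leu): 3 synonymous substitutions.
Total: 1 + 1 + 3 + 3 = 8.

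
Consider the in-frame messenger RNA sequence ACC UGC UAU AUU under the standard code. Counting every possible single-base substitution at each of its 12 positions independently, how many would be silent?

7

Codon 1 (ACC, Thr): 3 synonymous substitutions.
Codon 2 (UGC, Cys): 1 synonymous substitution.
Codon 3 (UAU, Tyr): 1 synonymous substitution.
Codon 4 (AUU, Ile): 2 synonymous substitutions.
Total: 3 + 1 + 1 + 2 = 7.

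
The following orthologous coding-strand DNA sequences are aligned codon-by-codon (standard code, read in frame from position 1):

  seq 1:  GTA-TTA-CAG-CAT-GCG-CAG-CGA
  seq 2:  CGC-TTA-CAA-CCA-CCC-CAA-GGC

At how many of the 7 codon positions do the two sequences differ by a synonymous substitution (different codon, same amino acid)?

Codon 1: GTA Val / CGC Arg — nonsynonymous.
Codon 2: TTA Leu / TTA Leu — identical.
Codon 3: CAG Gln / CAA Gln — synonymous.
Codon 4: CAT His / CCA Pro — nonsynonymous.
Codon 5: GCG Ala / CCC Pro — nonsynonymous.
Codon 6: CAG Gln / CAA Gln — synonymous.
Codon 7: CGA Arg / GGC Gly — nonsynonymous.
Synonymous differences: 2.

2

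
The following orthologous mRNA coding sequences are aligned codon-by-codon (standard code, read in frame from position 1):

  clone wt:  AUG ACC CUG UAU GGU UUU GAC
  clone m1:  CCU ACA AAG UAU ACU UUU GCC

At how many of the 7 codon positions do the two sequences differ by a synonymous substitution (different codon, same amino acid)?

Codon 1: AUG Met / CCU Pro — nonsynonymous.
Codon 2: ACC Thr / ACA Thr — synonymous.
Codon 3: CUG Leu / AAG Lys — nonsynonymous.
Codon 4: UAU Tyr / UAU Tyr — identical.
Codon 5: GGU Gly / ACU Thr — nonsynonymous.
Codon 6: UUU Phe / UUU Phe — identical.
Codon 7: GAC Asp / GCC Ala — nonsynonymous.
Synonymous differences: 1.

1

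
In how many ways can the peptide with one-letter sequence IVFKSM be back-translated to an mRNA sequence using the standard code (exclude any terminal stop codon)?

Ile: 3 codons.
Val: 4 codons.
Phe: 2 codons.
Lys: 2 codons.
Ser: 6 codons.
Met: 1 codon.
3 × 4 × 2 × 2 × 6 × 1 = 288.

288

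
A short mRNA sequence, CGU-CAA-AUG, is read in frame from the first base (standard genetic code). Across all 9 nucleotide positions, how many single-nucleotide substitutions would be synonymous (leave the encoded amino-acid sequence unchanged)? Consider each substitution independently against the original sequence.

4

Codon 1 (CGU, Arg): 3 synonymous substitutions.
Codon 2 (CAA, Gln): 1 synonymous substitution.
Codon 3 (AUG, Met): 0 synonymous substitutions.
Total: 3 + 1 + 0 = 4.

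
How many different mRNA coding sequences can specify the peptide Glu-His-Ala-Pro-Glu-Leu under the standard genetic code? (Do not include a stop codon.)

Glu: 2 codons.
His: 2 codons.
Ala: 4 codons.
Pro: 4 codons.
Glu: 2 codons.
Leu: 6 codons.
2 × 2 × 4 × 4 × 2 × 6 = 768.

768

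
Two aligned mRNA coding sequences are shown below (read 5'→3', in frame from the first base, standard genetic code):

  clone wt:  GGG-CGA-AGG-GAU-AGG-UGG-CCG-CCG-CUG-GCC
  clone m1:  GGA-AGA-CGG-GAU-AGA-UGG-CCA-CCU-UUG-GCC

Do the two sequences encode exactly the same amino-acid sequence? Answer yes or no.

yes

Codon 1: GGG Gly / GGA Gly — synonymous.
Codon 2: CGA Arg / AGA Arg — synonymous.
Codon 3: AGG Arg / CGG Arg — synonymous.
Codon 4: GAU Asp / GAU Asp — identical.
Codon 5: AGG Arg / AGA Arg — synonymous.
Codon 6: UGG Trp / UGG Trp — identical.
Codon 7: CCG Pro / CCA Pro — synonymous.
Codon 8: CCG Pro / CCU Pro — synonymous.
Codon 9: CUG Leu / UUG Leu — synonymous.
Codon 10: GCC Ala / GCC Ala — identical.
Nonsynonymous differences: 0 → same protein.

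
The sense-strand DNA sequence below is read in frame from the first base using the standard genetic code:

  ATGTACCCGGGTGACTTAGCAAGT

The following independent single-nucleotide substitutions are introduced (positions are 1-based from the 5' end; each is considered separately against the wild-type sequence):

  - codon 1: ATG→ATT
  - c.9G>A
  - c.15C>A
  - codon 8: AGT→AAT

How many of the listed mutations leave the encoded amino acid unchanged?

1

Codon 1: ATG (Met) → ATT (Ile) — missense.
Codon 3: CCG (Pro) → CCA (Pro) — synonymous.
Codon 5: GAC (Asp) → GAA (Glu) — missense.
Codon 8: AGT (Ser) → AAT (Asn) — missense.
Synonymous: 1 of 4.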